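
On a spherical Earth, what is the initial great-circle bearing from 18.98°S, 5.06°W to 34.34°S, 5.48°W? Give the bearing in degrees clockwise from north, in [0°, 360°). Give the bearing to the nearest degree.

181°

Δλ = -5.48 − -5.06 = -0.42°.
θ = atan2( sin Δλ · cos φ₂ , cos φ₁ · sin φ₂ − sin φ₁ · cos φ₂ · cos Δλ )
  = atan2(-0.00605, -0.26489) = -178.691° → normalised to [0°, 360°): 181.309°.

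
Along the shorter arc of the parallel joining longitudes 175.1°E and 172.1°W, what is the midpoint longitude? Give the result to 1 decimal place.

Signed shortest Δλ from +175.1° to -172.1° is +12.8°.
Midpoint longitude = +175.1° + (+12.8°)/2 = +175.1° + 6.4° = +181.5°.
Normalise into (−180°, 180°]: -178.5°.
(The naïve average (+175.1 + -172.1)/2 = 1.5° is on the wrong side of the globe.)

178.5°W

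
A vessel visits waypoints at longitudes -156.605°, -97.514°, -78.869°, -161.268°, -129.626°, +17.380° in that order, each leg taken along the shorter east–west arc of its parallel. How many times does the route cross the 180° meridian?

Leg 1: -156.605° → -97.514°, shortest Δλ = 59.091° (east) — does not cross 180°.
Leg 2: -97.514° → -78.869°, shortest Δλ = 18.645° (east) — does not cross 180°.
Leg 3: -78.869° → -161.268°, shortest Δλ = -82.399° (west) — does not cross 180°.
Leg 4: -161.268° → -129.626°, shortest Δλ = 31.642° (east) — does not cross 180°.
Leg 5: -129.626° → +17.380°, shortest Δλ = 147.006° (east) — does not cross 180°.
Total crossings: 0.

0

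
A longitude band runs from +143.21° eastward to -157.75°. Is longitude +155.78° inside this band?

Yes

Band width going east from +143.21° to -157.75°: ((-157.75 − 143.21) mod 360) = 59.04°.
Offset of +155.78° east of the west edge: ((155.78 − 143.21) mod 360) = 12.57°.
12.57° ≤ 59.04° ⇒ inside.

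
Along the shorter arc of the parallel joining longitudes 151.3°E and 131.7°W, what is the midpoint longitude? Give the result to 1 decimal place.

170.2°W

Signed shortest Δλ from +151.3° to -131.7° is +77.0°.
Midpoint longitude = +151.3° + (+77.0°)/2 = +151.3° + 38.5° = +189.8°.
Normalise into (−180°, 180°]: -170.2°.
(The naïve average (+151.3 + -131.7)/2 = 9.8° is on the wrong side of the globe.)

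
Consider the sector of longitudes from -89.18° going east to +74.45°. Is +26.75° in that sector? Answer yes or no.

Yes

Band width going east from -89.18° to +74.45°: ((74.45 − -89.18) mod 360) = 163.63°.
Offset of +26.75° east of the west edge: ((26.75 − -89.18) mod 360) = 115.93°.
115.93° ≤ 163.63° ⇒ inside.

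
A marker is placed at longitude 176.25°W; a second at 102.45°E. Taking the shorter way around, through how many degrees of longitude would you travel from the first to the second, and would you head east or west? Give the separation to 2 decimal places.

Raw difference: 102.45 − -176.25 = 278.7°.
Normalise into (−180°, 180°]: 278.7° − 360° = -81.3°.
Negative ⇒ the second point lies to the west; separation 81.30°.

81.30° west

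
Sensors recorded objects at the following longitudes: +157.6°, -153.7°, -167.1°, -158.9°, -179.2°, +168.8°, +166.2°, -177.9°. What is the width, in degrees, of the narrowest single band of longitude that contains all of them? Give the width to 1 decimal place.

Sort the longitudes: -179.2°, -177.9°, -167.1°, -158.9°, -153.7°, +157.6°, +166.2°, +168.8°.
Eastward gaps between consecutive values (wrapping around): 1.3°, 10.8°, 8.2°, 5.2°, 311.3°, 8.6°, 2.6°, 12.0°.
Largest gap = 311.3° ⇒ minimal covering band is its complement: 360° − 311.3° = 48.7°.
Band runs from +157.6° eastward to -153.7°, crossing the antimeridian.

48.7°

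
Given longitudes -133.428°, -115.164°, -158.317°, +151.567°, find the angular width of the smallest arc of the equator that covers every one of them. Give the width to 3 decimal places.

Sort the longitudes: -158.317°, -133.428°, -115.164°, +151.567°.
Eastward gaps between consecutive values (wrapping around): 24.889°, 18.264°, 266.731°, 50.116°.
Largest gap = 266.731° ⇒ minimal covering band is its complement: 360° − 266.731° = 93.269°.
Band runs from +151.567° eastward to -115.164°, crossing the antimeridian.

93.269°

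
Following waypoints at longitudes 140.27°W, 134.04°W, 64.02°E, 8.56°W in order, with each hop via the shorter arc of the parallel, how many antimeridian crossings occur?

1

Leg 1: -140.27° → -134.04°, shortest Δλ = 6.23° (east) — does not cross 180°.
Leg 2: -134.04° → +64.02°, shortest Δλ = -161.94° (west) — crosses 180°.
Leg 3: +64.02° → -8.56°, shortest Δλ = -72.58° (west) — does not cross 180°.
Total crossings: 1.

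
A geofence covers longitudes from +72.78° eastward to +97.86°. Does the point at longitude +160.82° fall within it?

Band width going east from +72.78° to +97.86°: ((97.86 − 72.78) mod 360) = 25.08°.
Offset of +160.82° east of the west edge: ((160.82 − 72.78) mod 360) = 88.04°.
88.04° > 25.08° ⇒ outside.

No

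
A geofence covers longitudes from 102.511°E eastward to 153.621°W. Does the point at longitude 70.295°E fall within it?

No

Band width going east from +102.511° to -153.621°: ((-153.621 − 102.511) mod 360) = 103.868°.
Offset of +70.295° east of the west edge: ((70.295 − 102.511) mod 360) = 327.784°.
327.784° > 103.868° ⇒ outside.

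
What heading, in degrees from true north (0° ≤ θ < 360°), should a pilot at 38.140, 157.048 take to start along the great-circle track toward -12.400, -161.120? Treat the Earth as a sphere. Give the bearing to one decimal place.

Δλ = -161.120 − 157.048 = -318.168°; wrapped into (−180°, 180°]: 41.832°.
θ = atan2( sin Δλ · cos φ₂ , cos φ₁ · sin φ₂ − sin φ₁ · cos φ₂ · cos Δλ )
  = atan2(0.65139, -0.61832) = 133.508° → normalised to [0°, 360°): 133.508°.

133.5°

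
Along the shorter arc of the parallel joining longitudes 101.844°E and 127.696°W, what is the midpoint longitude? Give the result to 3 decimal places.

167.074°E

Signed shortest Δλ from +101.844° to -127.696° is +130.460°.
Midpoint longitude = +101.844° + (+130.460°)/2 = +101.844° + 65.230° = +167.074°.
(The naïve average (+101.844 + -127.696)/2 = -12.926° is on the wrong side of the globe.)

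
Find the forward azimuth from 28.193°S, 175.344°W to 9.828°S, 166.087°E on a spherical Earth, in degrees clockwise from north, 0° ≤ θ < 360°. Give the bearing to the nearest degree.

313°

Δλ = 166.087 − -175.344 = 341.431°; wrapped into (−180°, 180°]: -18.569°.
θ = atan2( sin Δλ · cos φ₂ , cos φ₁ · sin φ₂ − sin φ₁ · cos φ₂ · cos Δλ )
  = atan2(-0.31377, 0.29084) = -47.173° → normalised to [0°, 360°): 312.827°.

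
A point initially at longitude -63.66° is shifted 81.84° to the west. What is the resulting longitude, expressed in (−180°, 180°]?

Start at -63.66°; shift −81.84° → -145.50°.
-145.50° already lies in (−180°, 180°].

-145.50°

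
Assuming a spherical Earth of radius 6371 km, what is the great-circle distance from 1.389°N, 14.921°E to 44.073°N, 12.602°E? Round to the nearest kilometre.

4752 km

Δλ = 12.602 − 14.921 = -2.319°.
Δφ = 44.073 − 1.389 = 42.684°.
a = sin²(Δφ/2) + cos φ₁ · cos φ₂ · sin²(Δλ/2) = 0.132742.
c = 2·atan2(√a, √(1−a)) = 0.74584 rad → d = 6371·c ≈ 4751.77 km.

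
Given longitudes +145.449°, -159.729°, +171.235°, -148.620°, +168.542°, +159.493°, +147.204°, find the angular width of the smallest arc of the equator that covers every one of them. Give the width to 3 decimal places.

65.931°

Sort the longitudes: -159.729°, -148.620°, +145.449°, +147.204°, +159.493°, +168.542°, +171.235°.
Eastward gaps between consecutive values (wrapping around): 11.109°, 294.069°, 1.755°, 12.289°, 9.049°, 2.693°, 29.036°.
Largest gap = 294.069° ⇒ minimal covering band is its complement: 360° − 294.069° = 65.931°.
Band runs from +145.449° eastward to -148.620°, crossing the antimeridian.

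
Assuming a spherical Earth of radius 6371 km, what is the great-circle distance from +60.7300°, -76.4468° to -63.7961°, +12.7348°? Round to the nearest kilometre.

15703 km

Δλ = 12.7348 − -76.4468 = 89.1816°.
Δφ = -63.7961 − 60.7300 = -124.5261°.
a = sin²(Δφ/2) + cos φ₁ · cos φ₂ · sin²(Δλ/2) = 0.889796.
c = 2·atan2(√a, √(1−a)) = 2.46481 rad → d = 6371·c ≈ 15703.30 km.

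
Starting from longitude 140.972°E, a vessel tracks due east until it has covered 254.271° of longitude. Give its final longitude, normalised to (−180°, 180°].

Start at +140.972°; shift +254.271° → +395.243°.
+395.243° lies outside (−180°, 180°]; subtract 360° → +35.243°.

35.243°E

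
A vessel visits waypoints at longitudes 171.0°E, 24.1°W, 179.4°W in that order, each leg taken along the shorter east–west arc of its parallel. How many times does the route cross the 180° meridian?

Leg 1: +171.0° → -24.1°, shortest Δλ = 164.9° (east) — crosses 180°.
Leg 2: -24.1° → -179.4°, shortest Δλ = -155.3° (west) — does not cross 180°.
Total crossings: 1.

1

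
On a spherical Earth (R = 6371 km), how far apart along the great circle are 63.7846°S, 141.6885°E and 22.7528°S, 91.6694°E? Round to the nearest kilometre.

Δλ = 91.6694 − 141.6885 = -50.0191°.
Δφ = -22.7528 − -63.7846 = 41.0318°.
a = sin²(Δφ/2) + cos φ₁ · cos φ₂ · sin²(Δλ/2) = 0.195638.
c = 2·atan2(√a, √(1−a)) = 0.91635 rad → d = 6371·c ≈ 5838.04 km.

5838 km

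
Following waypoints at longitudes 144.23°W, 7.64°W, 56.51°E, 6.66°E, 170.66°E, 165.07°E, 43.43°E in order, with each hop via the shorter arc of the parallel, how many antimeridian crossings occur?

Leg 1: -144.23° → -7.64°, shortest Δλ = 136.59° (east) — does not cross 180°.
Leg 2: -7.64° → +56.51°, shortest Δλ = 64.15° (east) — does not cross 180°.
Leg 3: +56.51° → +6.66°, shortest Δλ = -49.85° (west) — does not cross 180°.
Leg 4: +6.66° → +170.66°, shortest Δλ = 164.0° (east) — does not cross 180°.
Leg 5: +170.66° → +165.07°, shortest Δλ = -5.59° (west) — does not cross 180°.
Leg 6: +165.07° → +43.43°, shortest Δλ = -121.64° (west) — does not cross 180°.
Total crossings: 0.

0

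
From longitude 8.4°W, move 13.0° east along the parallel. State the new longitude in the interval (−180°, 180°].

4.6°E

Start at -8.4°; shift +13.0° → +4.6°.
+4.6° already lies in (−180°, 180°].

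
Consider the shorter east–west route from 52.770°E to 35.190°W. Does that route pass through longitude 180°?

No

Signed shortest Δλ = ((-35.190 − 52.770 + 180) mod 360) − 180 = -87.96°.
Going west by 87.96° from +52.770° reaches -35.190° without touching 180°.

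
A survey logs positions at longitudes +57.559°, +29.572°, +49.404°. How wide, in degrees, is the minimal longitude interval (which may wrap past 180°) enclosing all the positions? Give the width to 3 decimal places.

Sort the longitudes: +29.572°, +49.404°, +57.559°.
Eastward gaps between consecutive values (wrapping around): 19.832°, 8.155°, 332.013°.
Largest gap = 332.013° ⇒ minimal covering band is its complement: 360° − 332.013° = 27.987°.
Band runs from +29.572° eastward to +57.559°.

27.987°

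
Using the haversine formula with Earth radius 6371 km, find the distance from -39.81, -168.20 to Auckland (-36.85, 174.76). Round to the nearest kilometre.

Δλ = 174.76 − -168.20 = 342.96°; wrapped into (−180°, 180°]: -17.04°.
Δφ = -36.85 − -39.81 = 2.96°.
a = sin²(Δφ/2) + cos φ₁ · cos φ₂ · sin²(Δλ/2) = 0.014160.
c = 2·atan2(√a, √(1−a)) = 0.23855 rad → d = 6371·c ≈ 1519.82 km.

1520 km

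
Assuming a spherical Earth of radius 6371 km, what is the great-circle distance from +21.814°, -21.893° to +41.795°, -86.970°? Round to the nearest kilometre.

Δλ = -86.970 − -21.893 = -65.077°.
Δφ = 41.795 − 21.814 = 19.981°.
a = sin²(Δφ/2) + cos φ₁ · cos φ₂ · sin²(Δλ/2) = 0.230336.
c = 2·atan2(√a, √(1−a)) = 1.00116 rad → d = 6371·c ≈ 6378.38 km.

6378 km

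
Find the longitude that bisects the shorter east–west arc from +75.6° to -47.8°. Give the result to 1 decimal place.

Signed shortest Δλ from +75.6° to -47.8° is -123.4°.
Midpoint longitude = +75.6° + (-123.4°)/2 = +75.6° − 61.7° = +13.9°.

+13.9°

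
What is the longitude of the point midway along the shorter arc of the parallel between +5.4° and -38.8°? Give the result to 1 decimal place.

-16.7°

Signed shortest Δλ from +5.4° to -38.8° is -44.2°.
Midpoint longitude = +5.4° + (-44.2°)/2 = +5.4° − 22.1° = -16.7°.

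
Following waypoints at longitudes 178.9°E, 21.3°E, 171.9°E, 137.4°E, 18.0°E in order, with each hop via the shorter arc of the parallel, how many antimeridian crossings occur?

0

Leg 1: +178.9° → +21.3°, shortest Δλ = -157.6° (west) — does not cross 180°.
Leg 2: +21.3° → +171.9°, shortest Δλ = 150.6° (east) — does not cross 180°.
Leg 3: +171.9° → +137.4°, shortest Δλ = -34.5° (west) — does not cross 180°.
Leg 4: +137.4° → +18.0°, shortest Δλ = -119.4° (west) — does not cross 180°.
Total crossings: 0.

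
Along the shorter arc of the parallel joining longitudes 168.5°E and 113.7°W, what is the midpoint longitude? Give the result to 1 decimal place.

Signed shortest Δλ from +168.5° to -113.7° is +77.8°.
Midpoint longitude = +168.5° + (+77.8°)/2 = +168.5° + 38.9° = +207.4°.
Normalise into (−180°, 180°]: -152.6°.
(The naïve average (+168.5 + -113.7)/2 = 27.4° is on the wrong side of the globe.)

152.6°W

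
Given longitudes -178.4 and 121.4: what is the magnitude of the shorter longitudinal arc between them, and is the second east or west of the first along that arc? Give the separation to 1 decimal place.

60.2° west

Raw difference: 121.4 − -178.4 = 299.8°.
Normalise into (−180°, 180°]: 299.8° − 360° = -60.2°.
Negative ⇒ the second point lies to the west; separation 60.2°.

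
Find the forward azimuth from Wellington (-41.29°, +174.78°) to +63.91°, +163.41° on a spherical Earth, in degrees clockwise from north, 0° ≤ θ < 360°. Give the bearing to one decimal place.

354.8°

Δλ = 163.41 − 174.78 = -11.37°.
θ = atan2( sin Δλ · cos φ₂ , cos φ₁ · sin φ₂ − sin φ₁ · cos φ₂ · cos Δλ )
  = atan2(-0.08670, 0.95932) = -5.164° → normalised to [0°, 360°): 354.836°.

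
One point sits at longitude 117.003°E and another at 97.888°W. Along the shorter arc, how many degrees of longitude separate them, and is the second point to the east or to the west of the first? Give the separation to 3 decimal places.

Raw difference: -97.888 − 117.003 = -214.891°.
Normalise into (−180°, 180°]: -214.891° + 360° = 145.109°.
Positive ⇒ the second point lies to the east; separation 145.109°.

145.109° east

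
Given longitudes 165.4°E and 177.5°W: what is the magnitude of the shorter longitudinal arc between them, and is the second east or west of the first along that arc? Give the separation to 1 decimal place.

Raw difference: -177.5 − 165.4 = -342.9°.
Normalise into (−180°, 180°]: -342.9° + 360° = 17.1°.
Positive ⇒ the second point lies to the east; separation 17.1°.

17.1° east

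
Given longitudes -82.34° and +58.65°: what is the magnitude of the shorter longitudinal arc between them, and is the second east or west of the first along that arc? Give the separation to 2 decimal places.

Raw difference: 58.65 − -82.34 = 140.99°.
Normalise into (−180°, 180°]: 140.99° stays 140.99°.
Positive ⇒ the second point lies to the east; separation 140.99°.

140.99° east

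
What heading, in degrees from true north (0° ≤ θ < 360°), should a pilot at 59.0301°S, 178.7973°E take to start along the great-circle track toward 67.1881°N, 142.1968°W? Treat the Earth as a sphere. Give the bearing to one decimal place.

Δλ = -142.1968 − 178.7973 = -320.9941°; wrapped into (−180°, 180°]: 39.0059°.
θ = atan2( sin Δλ · cos φ₂ , cos φ₁ · sin φ₂ − sin φ₁ · cos φ₂ · cos Δλ )
  = atan2(0.24402, 0.73267) = 18.421° → normalised to [0°, 360°): 18.421°.

18.4°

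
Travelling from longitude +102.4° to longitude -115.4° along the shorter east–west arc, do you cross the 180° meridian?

Yes

Naïve |-115.4 − 102.4| = 217.8° > 180°, so the shorter arc goes the other way round — across 180°.
Signed shortest Δλ = ((-115.4 − 102.4 + 180) mod 360) − 180 = 142.2°.
Going east by 142.2° from +102.4° passes through 180° before reaching -115.4°.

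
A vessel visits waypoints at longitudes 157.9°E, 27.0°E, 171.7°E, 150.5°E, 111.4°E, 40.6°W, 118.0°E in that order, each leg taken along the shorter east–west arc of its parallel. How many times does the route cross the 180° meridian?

Leg 1: +157.9° → +27.0°, shortest Δλ = -130.9° (west) — does not cross 180°.
Leg 2: +27.0° → +171.7°, shortest Δλ = 144.7° (east) — does not cross 180°.
Leg 3: +171.7° → +150.5°, shortest Δλ = -21.2° (west) — does not cross 180°.
Leg 4: +150.5° → +111.4°, shortest Δλ = -39.1° (west) — does not cross 180°.
Leg 5: +111.4° → -40.6°, shortest Δλ = -152.0° (west) — does not cross 180°.
Leg 6: -40.6° → +118.0°, shortest Δλ = 158.6° (east) — does not cross 180°.
Total crossings: 0.

0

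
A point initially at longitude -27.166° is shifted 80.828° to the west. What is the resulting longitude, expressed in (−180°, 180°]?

Start at -27.166°; shift −80.828° → -107.994°.
-107.994° already lies in (−180°, 180°].

-107.994°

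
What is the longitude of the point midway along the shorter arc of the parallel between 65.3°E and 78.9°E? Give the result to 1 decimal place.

72.1°E

Signed shortest Δλ from +65.3° to +78.9° is +13.6°.
Midpoint longitude = +65.3° + (+13.6°)/2 = +65.3° + 6.8° = +72.1°.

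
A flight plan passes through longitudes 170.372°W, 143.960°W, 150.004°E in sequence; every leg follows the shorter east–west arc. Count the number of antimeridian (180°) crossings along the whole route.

1

Leg 1: -170.372° → -143.960°, shortest Δλ = 26.412° (east) — does not cross 180°.
Leg 2: -143.960° → +150.004°, shortest Δλ = -66.036° (west) — crosses 180°.
Total crossings: 1.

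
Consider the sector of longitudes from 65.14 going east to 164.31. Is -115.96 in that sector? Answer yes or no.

No

Band width going east from +65.14° to +164.31°: ((164.31 − 65.14) mod 360) = 99.17°.
Offset of -115.96° east of the west edge: ((-115.96 − 65.14) mod 360) = 178.90°.
178.90° > 99.17° ⇒ outside.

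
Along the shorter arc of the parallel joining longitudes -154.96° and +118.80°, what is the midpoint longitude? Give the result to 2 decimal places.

+161.92°

Signed shortest Δλ from -154.96° to +118.80° is -86.24°.
Midpoint longitude = -154.96° + (-86.24°)/2 = -154.96° − 43.12° = -198.08°.
Normalise into (−180°, 180°]: +161.92°.
(The naïve average (-154.96 + +118.80)/2 = -18.08° is on the wrong side of the globe.)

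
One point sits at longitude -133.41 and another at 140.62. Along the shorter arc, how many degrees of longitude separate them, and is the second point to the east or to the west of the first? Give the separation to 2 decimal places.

Raw difference: 140.62 − -133.41 = 274.03°.
Normalise into (−180°, 180°]: 274.03° − 360° = -85.97°.
Negative ⇒ the second point lies to the west; separation 85.97°.

85.97° west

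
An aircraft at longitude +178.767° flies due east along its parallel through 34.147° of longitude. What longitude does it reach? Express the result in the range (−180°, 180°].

Start at +178.767°; shift +34.147° → +212.914°.
+212.914° lies outside (−180°, 180°]; subtract 360° → -147.086°.

-147.086°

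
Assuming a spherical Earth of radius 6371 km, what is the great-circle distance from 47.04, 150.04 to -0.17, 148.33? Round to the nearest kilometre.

5252 km

Δλ = 148.33 − 150.04 = -1.71°.
Δφ = -0.17 − 47.04 = -47.21°.
a = sin²(Δφ/2) + cos φ₁ · cos φ₂ · sin²(Δλ/2) = 0.160495.
c = 2·atan2(√a, √(1−a)) = 0.82438 rad → d = 6371·c ≈ 5252.15 km.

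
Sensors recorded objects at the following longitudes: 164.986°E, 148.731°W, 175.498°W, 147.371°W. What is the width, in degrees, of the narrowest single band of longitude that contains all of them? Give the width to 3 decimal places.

47.643°

Sort the longitudes: -175.498°, -148.731°, -147.371°, +164.986°.
Eastward gaps between consecutive values (wrapping around): 26.767°, 1.360°, 312.357°, 19.516°.
Largest gap = 312.357° ⇒ minimal covering band is its complement: 360° − 312.357° = 47.643°.
Band runs from +164.986° eastward to -147.371°, crossing the antimeridian.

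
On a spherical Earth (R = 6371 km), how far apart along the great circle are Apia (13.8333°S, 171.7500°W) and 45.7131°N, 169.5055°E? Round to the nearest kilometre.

6884 km

Δλ = 169.5055 − -171.7500 = 341.2555°; wrapped into (−180°, 180°]: -18.7445°.
Δφ = 45.7131 − -13.8333 = 59.5464°.
a = sin²(Δφ/2) + cos φ₁ · cos φ₂ · sin²(Δλ/2) = 0.264560.
c = 2·atan2(√a, √(1−a)) = 1.08051 rad → d = 6371·c ≈ 6883.92 km.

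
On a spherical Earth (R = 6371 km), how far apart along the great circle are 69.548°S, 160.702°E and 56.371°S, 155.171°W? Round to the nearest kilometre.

2581 km

Δλ = -155.171 − 160.702 = -315.873°; wrapped into (−180°, 180°]: 44.127°.
Δφ = -56.371 − -69.548 = 13.177°.
a = sin²(Δφ/2) + cos φ₁ · cos φ₂ · sin²(Δλ/2) = 0.040470.
c = 2·atan2(√a, √(1−a)) = 0.40511 rad → d = 6371·c ≈ 2580.94 km.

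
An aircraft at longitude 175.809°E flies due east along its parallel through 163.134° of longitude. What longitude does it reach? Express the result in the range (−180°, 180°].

Start at +175.809°; shift +163.134° → +338.943°.
+338.943° lies outside (−180°, 180°]; subtract 360° → -21.057°.

21.057°W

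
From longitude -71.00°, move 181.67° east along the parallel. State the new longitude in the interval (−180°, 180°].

+110.67°

Start at -71.00°; shift +181.67° → +110.67°.
+110.67° already lies in (−180°, 180°].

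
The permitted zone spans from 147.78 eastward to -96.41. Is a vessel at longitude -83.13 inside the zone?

Band width going east from +147.78° to -96.41°: ((-96.41 − 147.78) mod 360) = 115.81°.
Offset of -83.13° east of the west edge: ((-83.13 − 147.78) mod 360) = 129.09°.
129.09° > 115.81° ⇒ outside.

No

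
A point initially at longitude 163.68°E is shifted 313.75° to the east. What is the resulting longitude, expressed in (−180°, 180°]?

117.43°E

Start at +163.68°; shift +313.75° → +477.43°.
+477.43° lies outside (−180°, 180°]; subtract 360° → +117.43°.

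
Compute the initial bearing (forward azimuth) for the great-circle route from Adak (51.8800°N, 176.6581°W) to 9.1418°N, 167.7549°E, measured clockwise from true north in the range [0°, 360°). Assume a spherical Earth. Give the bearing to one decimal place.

Δλ = 167.7549 − -176.6581 = 344.4130°; wrapped into (−180°, 180°]: -15.5870°.
θ = atan2( sin Δλ · cos φ₂ , cos φ₁ · sin φ₂ − sin φ₁ · cos φ₂ · cos Δλ )
  = atan2(-0.26529, -0.65008) = -157.800° → normalised to [0°, 360°): 202.200°.

202.2°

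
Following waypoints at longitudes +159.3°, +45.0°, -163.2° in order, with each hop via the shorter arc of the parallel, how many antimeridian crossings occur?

1

Leg 1: +159.3° → +45.0°, shortest Δλ = -114.3° (west) — does not cross 180°.
Leg 2: +45.0° → -163.2°, shortest Δλ = 151.8° (east) — crosses 180°.
Total crossings: 1.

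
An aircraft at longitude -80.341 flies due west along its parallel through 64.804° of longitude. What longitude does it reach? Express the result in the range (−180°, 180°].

Start at -80.341°; shift −64.804° → -145.145°.
-145.145° already lies in (−180°, 180°].

-145.145°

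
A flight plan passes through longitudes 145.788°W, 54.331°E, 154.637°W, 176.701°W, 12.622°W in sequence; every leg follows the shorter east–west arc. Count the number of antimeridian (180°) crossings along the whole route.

Leg 1: -145.788° → +54.331°, shortest Δλ = -159.881° (west) — crosses 180°.
Leg 2: +54.331° → -154.637°, shortest Δλ = 151.032° (east) — crosses 180°.
Leg 3: -154.637° → -176.701°, shortest Δλ = -22.064° (west) — does not cross 180°.
Leg 4: -176.701° → -12.622°, shortest Δλ = 164.079° (east) — does not cross 180°.
Total crossings: 2.

2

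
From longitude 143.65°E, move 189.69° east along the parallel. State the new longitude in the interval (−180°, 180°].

26.66°W

Start at +143.65°; shift +189.69° → +333.34°.
+333.34° lies outside (−180°, 180°]; subtract 360° → -26.66°.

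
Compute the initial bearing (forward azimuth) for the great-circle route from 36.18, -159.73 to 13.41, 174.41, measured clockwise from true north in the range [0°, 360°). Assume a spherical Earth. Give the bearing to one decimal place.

232.2°

Δλ = 174.41 − -159.73 = 334.14°; wrapped into (−180°, 180°]: -25.86°.
θ = atan2( sin Δλ · cos φ₂ , cos φ₁ · sin φ₂ − sin φ₁ · cos φ₂ · cos Δλ )
  = atan2(-0.42428, -0.32953) = -127.836° → normalised to [0°, 360°): 232.164°.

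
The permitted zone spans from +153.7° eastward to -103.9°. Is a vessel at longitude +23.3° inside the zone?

No

Band width going east from +153.7° to -103.9°: ((-103.9 − 153.7) mod 360) = 102.4°.
Offset of +23.3° east of the west edge: ((23.3 − 153.7) mod 360) = 229.6°.
229.6° > 102.4° ⇒ outside.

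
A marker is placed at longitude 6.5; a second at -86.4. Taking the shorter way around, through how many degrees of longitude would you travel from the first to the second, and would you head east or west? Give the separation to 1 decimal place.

Raw difference: -86.4 − 6.5 = -92.9°.
Normalise into (−180°, 180°]: -92.9° stays -92.9°.
Negative ⇒ the second point lies to the west; separation 92.9°.

92.9° west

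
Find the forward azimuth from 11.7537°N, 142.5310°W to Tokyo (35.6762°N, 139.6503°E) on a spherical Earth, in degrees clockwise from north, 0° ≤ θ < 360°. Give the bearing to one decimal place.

Δλ = 139.6503 − -142.5310 = 282.1813°; wrapped into (−180°, 180°]: -77.8187°.
θ = atan2( sin Δλ · cos φ₂ , cos φ₁ · sin φ₂ − sin φ₁ · cos φ₂ · cos Δλ )
  = atan2(-0.79404, 0.53606) = -55.976° → normalised to [0°, 360°): 304.024°.

304.0°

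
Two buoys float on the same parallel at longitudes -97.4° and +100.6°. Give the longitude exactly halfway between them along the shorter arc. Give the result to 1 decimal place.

Signed shortest Δλ from -97.4° to +100.6° is -162.0°.
Midpoint longitude = -97.4° + (-162.0°)/2 = -97.4° − 81.0° = -178.4°.
(The naïve average (-97.4 + +100.6)/2 = 1.6° is on the wrong side of the globe.)

-178.4°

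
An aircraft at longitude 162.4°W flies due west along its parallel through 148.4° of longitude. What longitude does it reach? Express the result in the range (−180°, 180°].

Start at -162.4°; shift −148.4° → -310.8°.
-310.8° lies outside (−180°, 180°]; add 360° → +49.2°.

49.2°E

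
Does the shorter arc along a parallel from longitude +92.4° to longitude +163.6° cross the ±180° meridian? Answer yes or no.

Signed shortest Δλ = ((163.6 − 92.4 + 180) mod 360) − 180 = 71.2°.
Going east by 71.2° from +92.4° reaches +163.6° without touching 180°.

No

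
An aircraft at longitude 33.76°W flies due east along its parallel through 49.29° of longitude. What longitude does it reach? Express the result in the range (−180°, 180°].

Start at -33.76°; shift +49.29° → +15.53°.
+15.53° already lies in (−180°, 180°].

15.53°E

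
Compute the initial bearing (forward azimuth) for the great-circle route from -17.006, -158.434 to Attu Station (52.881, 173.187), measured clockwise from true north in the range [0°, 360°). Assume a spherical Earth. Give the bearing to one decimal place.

342.6°

Δλ = 173.187 − -158.434 = 331.621°; wrapped into (−180°, 180°]: -28.379°.
θ = atan2( sin Δλ · cos φ₂ , cos φ₁ · sin φ₂ − sin φ₁ · cos φ₂ · cos Δλ )
  = atan2(-0.28683, 0.91781) = -17.355° → normalised to [0°, 360°): 342.645°.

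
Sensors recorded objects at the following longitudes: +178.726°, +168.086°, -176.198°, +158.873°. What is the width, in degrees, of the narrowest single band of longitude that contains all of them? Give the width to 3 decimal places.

24.929°

Sort the longitudes: -176.198°, +158.873°, +168.086°, +178.726°.
Eastward gaps between consecutive values (wrapping around): 335.071°, 9.213°, 10.640°, 5.076°.
Largest gap = 335.071° ⇒ minimal covering band is its complement: 360° − 335.071° = 24.929°.
Band runs from +158.873° eastward to -176.198°, crossing the antimeridian.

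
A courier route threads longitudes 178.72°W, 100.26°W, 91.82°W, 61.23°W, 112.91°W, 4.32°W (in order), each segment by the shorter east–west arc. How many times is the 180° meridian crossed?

0

Leg 1: -178.72° → -100.26°, shortest Δλ = 78.46° (east) — does not cross 180°.
Leg 2: -100.26° → -91.82°, shortest Δλ = 8.44° (east) — does not cross 180°.
Leg 3: -91.82° → -61.23°, shortest Δλ = 30.59° (east) — does not cross 180°.
Leg 4: -61.23° → -112.91°, shortest Δλ = -51.68° (west) — does not cross 180°.
Leg 5: -112.91° → -4.32°, shortest Δλ = 108.59° (east) — does not cross 180°.
Total crossings: 0.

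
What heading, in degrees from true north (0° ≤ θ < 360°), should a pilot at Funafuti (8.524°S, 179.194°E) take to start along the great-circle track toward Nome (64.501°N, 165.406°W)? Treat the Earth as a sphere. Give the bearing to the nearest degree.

Δλ = -165.406 − 179.194 = -344.600°; wrapped into (−180°, 180°]: 15.400°.
θ = atan2( sin Δλ · cos φ₂ , cos φ₁ · sin φ₂ − sin φ₁ · cos φ₂ · cos Δλ )
  = atan2(0.11432, 0.95414) = 6.832° → normalised to [0°, 360°): 6.832°.

7°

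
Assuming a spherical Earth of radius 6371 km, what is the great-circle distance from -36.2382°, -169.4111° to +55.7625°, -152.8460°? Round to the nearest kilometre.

10350 km

Δλ = -152.8460 − -169.4111 = 16.5651°.
Δφ = 55.7625 − -36.2382 = 92.0007°.
a = sin²(Δφ/2) + cos φ₁ · cos φ₂ · sin²(Δλ/2) = 0.526873.
c = 2·atan2(√a, √(1−a)) = 1.62457 rad → d = 6371·c ≈ 10350.12 km.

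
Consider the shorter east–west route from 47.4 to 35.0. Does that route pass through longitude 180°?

Signed shortest Δλ = ((35.0 − 47.4 + 180) mod 360) − 180 = -12.4°.
Going west by 12.4° from +47.4° reaches +35.0° without touching 180°.

No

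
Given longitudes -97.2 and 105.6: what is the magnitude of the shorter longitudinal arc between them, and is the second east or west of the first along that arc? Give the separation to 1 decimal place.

Raw difference: 105.6 − -97.2 = 202.8°.
Normalise into (−180°, 180°]: 202.8° − 360° = -157.2°.
Negative ⇒ the second point lies to the west; separation 157.2°.

157.2° west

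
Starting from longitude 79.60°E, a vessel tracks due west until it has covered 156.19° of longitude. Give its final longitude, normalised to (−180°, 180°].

76.59°W

Start at +79.60°; shift −156.19° → -76.59°.
-76.59° already lies in (−180°, 180°].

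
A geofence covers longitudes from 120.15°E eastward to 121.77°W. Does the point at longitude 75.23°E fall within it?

No

Band width going east from +120.15° to -121.77°: ((-121.77 − 120.15) mod 360) = 118.08°.
Offset of +75.23° east of the west edge: ((75.23 − 120.15) mod 360) = 315.08°.
315.08° > 118.08° ⇒ outside.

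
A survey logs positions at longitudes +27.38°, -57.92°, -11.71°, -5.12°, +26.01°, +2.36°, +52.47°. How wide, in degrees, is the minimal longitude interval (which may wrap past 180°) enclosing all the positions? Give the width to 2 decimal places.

Sort the longitudes: -57.92°, -11.71°, -5.12°, +2.36°, +26.01°, +27.38°, +52.47°.
Eastward gaps between consecutive values (wrapping around): 46.21°, 6.59°, 7.48°, 23.65°, 1.37°, 25.09°, 249.61°.
Largest gap = 249.61° ⇒ minimal covering band is its complement: 360° − 249.61° = 110.39°.
Band runs from -57.92° eastward to +52.47°.

110.39°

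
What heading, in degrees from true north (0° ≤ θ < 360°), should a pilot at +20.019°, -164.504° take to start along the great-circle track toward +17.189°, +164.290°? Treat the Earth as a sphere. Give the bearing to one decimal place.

Δλ = 164.290 − -164.504 = 328.794°; wrapped into (−180°, 180°]: -31.206°.
θ = atan2( sin Δλ · cos φ₂ , cos φ₁ · sin φ₂ − sin φ₁ · cos φ₂ · cos Δλ )
  = atan2(-0.49497, -0.00205) = -90.238° → normalised to [0°, 360°): 269.762°.

269.8°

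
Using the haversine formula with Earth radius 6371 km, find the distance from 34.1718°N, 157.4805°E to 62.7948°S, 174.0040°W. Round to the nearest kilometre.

11078 km

Δλ = -174.0040 − 157.4805 = -331.4845°; wrapped into (−180°, 180°]: 28.5155°.
Δφ = -62.7948 − 34.1718 = -96.9666°.
a = sin²(Δφ/2) + cos φ₁ · cos φ₂ · sin²(Δλ/2) = 0.583588.
c = 2·atan2(√a, √(1−a)) = 1.73876 rad → d = 6371·c ≈ 11077.65 km.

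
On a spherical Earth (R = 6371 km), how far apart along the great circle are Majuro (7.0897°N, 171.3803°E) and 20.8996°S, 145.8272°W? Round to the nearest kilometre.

Δλ = -145.8272 − 171.3803 = -317.2075°; wrapped into (−180°, 180°]: 42.7925°.
Δφ = -20.8996 − 7.0897 = -27.9893°.
a = sin²(Δφ/2) + cos φ₁ · cos φ₂ · sin²(Δλ/2) = 0.181866.
c = 2·atan2(√a, √(1−a)) = 0.88115 rad → d = 6371·c ≈ 5613.78 km.

5614 km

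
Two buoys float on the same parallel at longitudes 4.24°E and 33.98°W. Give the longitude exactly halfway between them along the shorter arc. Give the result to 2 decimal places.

14.87°W

Signed shortest Δλ from +4.24° to -33.98° is -38.22°.
Midpoint longitude = +4.24° + (-38.22°)/2 = +4.24° − 19.11° = -14.87°.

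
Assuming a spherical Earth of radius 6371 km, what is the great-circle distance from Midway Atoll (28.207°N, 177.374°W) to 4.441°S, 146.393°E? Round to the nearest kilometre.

Δλ = 146.393 − -177.374 = 323.767°; wrapped into (−180°, 180°]: -36.233°.
Δφ = -4.441 − 28.207 = -32.648°.
a = sin²(Δφ/2) + cos φ₁ · cos φ₂ · sin²(Δλ/2) = 0.163951.
c = 2·atan2(√a, √(1−a)) = 0.83376 rad → d = 6371·c ≈ 5311.88 km.

5312 km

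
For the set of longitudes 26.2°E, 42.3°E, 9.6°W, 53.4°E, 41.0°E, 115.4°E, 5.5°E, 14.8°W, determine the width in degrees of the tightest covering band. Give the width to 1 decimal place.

Sort the longitudes: -14.8°, -9.6°, +5.5°, +26.2°, +41.0°, +42.3°, +53.4°, +115.4°.
Eastward gaps between consecutive values (wrapping around): 5.2°, 15.1°, 20.7°, 14.8°, 1.3°, 11.1°, 62.0°, 229.8°.
Largest gap = 229.8° ⇒ minimal covering band is its complement: 360° − 229.8° = 130.2°.
Band runs from -14.8° eastward to +115.4°.

130.2°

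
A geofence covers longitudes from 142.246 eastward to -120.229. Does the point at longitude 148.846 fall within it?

Band width going east from +142.246° to -120.229°: ((-120.229 − 142.246) mod 360) = 97.525°.
Offset of +148.846° east of the west edge: ((148.846 − 142.246) mod 360) = 6.600°.
6.600° ≤ 97.525° ⇒ inside.

Yes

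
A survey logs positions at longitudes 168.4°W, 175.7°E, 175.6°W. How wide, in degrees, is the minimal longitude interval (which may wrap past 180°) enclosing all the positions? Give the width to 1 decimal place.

15.9°

Sort the longitudes: -175.6°, -168.4°, +175.7°.
Eastward gaps between consecutive values (wrapping around): 7.2°, 344.1°, 8.7°.
Largest gap = 344.1° ⇒ minimal covering band is its complement: 360° − 344.1° = 15.9°.
Band runs from +175.7° eastward to -168.4°, crossing the antimeridian.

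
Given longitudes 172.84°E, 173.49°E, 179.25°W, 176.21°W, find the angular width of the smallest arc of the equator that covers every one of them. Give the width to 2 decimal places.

Sort the longitudes: -179.25°, -176.21°, +172.84°, +173.49°.
Eastward gaps between consecutive values (wrapping around): 3.04°, 349.05°, 0.65°, 7.26°.
Largest gap = 349.05° ⇒ minimal covering band is its complement: 360° − 349.05° = 10.95°.
Band runs from +172.84° eastward to -176.21°, crossing the antimeridian.

10.95°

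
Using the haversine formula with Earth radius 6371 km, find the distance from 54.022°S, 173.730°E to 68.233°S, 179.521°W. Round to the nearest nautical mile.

Δλ = -179.521 − 173.730 = -353.251°; wrapped into (−180°, 180°]: 6.749°.
Δφ = -68.233 − -54.022 = -14.211°.
a = sin²(Δφ/2) + cos φ₁ · cos φ₂ · sin²(Δλ/2) = 0.016056.
c = 2·atan2(√a, √(1−a)) = 0.25411 rad → d = 6371·c ≈ 1618.90 km ≈ 874.14 nmi.

874 nmi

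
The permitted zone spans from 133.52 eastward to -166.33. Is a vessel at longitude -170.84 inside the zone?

Band width going east from +133.52° to -166.33°: ((-166.33 − 133.52) mod 360) = 60.15°.
Offset of -170.84° east of the west edge: ((-170.84 − 133.52) mod 360) = 55.64°.
55.64° ≤ 60.15° ⇒ inside.

Yes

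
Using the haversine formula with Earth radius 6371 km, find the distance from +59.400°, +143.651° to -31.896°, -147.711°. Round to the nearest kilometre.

11931 km

Δλ = -147.711 − 143.651 = -291.362°; wrapped into (−180°, 180°]: 68.638°.
Δφ = -31.896 − 59.400 = -91.296°.
a = sin²(Δφ/2) + cos φ₁ · cos φ₂ · sin²(Δλ/2) = 0.648686.
c = 2·atan2(√a, √(1−a)) = 1.87274 rad → d = 6371·c ≈ 11931.20 km.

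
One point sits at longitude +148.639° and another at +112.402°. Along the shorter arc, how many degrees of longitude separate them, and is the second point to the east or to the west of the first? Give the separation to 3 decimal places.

Raw difference: 112.402 − 148.639 = -36.237°.
Normalise into (−180°, 180°]: -36.237° stays -36.237°.
Negative ⇒ the second point lies to the west; separation 36.237°.

36.237° west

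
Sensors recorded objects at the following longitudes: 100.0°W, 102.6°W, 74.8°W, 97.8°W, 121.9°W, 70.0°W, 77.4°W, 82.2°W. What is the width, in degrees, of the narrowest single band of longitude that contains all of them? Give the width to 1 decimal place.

Sort the longitudes: -121.9°, -102.6°, -100.0°, -97.8°, -82.2°, -77.4°, -74.8°, -70.0°.
Eastward gaps between consecutive values (wrapping around): 19.3°, 2.6°, 2.2°, 15.6°, 4.8°, 2.6°, 4.8°, 308.1°.
Largest gap = 308.1° ⇒ minimal covering band is its complement: 360° − 308.1° = 51.9°.
Band runs from -121.9° eastward to -70.0°.

51.9°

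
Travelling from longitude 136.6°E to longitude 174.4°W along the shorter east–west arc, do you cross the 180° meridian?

Naïve |-174.4 − 136.6| = 311.0° > 180°, so the shorter arc goes the other way round — across 180°.
Signed shortest Δλ = ((-174.4 − 136.6 + 180) mod 360) − 180 = 49.0°.
Going east by 49.0° from +136.6° passes through 180° before reaching -174.4°.

Yes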